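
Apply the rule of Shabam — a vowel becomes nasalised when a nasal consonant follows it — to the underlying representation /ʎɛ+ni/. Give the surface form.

/ɛ/ sits next to the nasal /n/ and is therefore nasalised to [ɛ̃].

[ʎɛ̃ni]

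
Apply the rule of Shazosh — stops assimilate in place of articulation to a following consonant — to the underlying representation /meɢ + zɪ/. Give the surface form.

[medzɪ]

/ɢ/ is a voiced uvular stop. The following trigger /z/ is alveolar, so /ɢ/ must become alveolar as well.
A voiced alveolar stop is [d], so the surface segment is [d].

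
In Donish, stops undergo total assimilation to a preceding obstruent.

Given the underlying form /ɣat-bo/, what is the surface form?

[ɣatto]

/b/ is the segment targeted by the rule; it sits immediately after /t/, so it assimilates completely and surfaces as [t].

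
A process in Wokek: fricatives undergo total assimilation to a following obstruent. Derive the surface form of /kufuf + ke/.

/f/ is the segment targeted by the rule; it sits immediately before /k/, so it assimilates completely and surfaces as [k].

[kufukke]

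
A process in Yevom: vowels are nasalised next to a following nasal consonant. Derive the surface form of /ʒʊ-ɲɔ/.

The vowel /ʊ/ is adjacent to the following nasal /ɲ/, so it acquires [+nasal] and surfaces as [ʊ̃].

[ʒʊ̃ɲɔ]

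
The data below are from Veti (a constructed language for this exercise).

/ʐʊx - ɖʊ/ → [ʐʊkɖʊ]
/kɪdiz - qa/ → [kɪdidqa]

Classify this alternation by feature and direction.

regressive manner assimilation

Comparing underlying and surface forms, /x/ → [k] is the alternation; the neighbouring /ɖ/ is constant.
The change fricative → stop matches the manner of the following /ɖ/, identifying this as manner assimilation.
Place and voice are unchanged, so the assimilation is partial, not total.
The same holds elsewhere in the data: /z/ → [d] before /q/ (fricative → stop, matching a stop) — only manner changes, and always toward the following segment.
Since the segment that changes precedes the conditioning segment, the assimilation is regressive.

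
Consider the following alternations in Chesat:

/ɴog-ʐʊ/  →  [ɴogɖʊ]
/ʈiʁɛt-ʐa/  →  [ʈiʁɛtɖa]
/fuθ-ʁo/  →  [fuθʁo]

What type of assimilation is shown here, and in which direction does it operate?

Underlying /ʐ/ is realised as [ɖ] next to /g/; /g/ itself does not change.
/ʐ/ is a fricative while /g/ is a stop; the output [ɖ] is a stop, matching the trigger — so the feature that spreads is manner.
Place and voice are unchanged, so the assimilation is partial, not total.
The same holds elsewhere in the data: /ʐ/ → [ɖ] after /t/ (fricative → stop, matching a stop) — only manner changes, and always toward the preceding segment.
No alternation appears in [fuθʁo]: there the adjacent consonants already agree in manner (/ʁ/ and /θ/ are both fricatives), so this form is consistent with the same rule.
Since the segment that changes follows the conditioning segment, the assimilation is progressive.

progressive manner assimilation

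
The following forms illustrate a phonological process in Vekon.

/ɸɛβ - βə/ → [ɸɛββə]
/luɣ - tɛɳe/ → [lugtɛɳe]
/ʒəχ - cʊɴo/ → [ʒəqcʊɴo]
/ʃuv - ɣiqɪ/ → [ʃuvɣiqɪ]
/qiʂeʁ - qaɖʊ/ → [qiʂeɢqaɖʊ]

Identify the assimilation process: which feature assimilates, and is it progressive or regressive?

regressive manner assimilation

Underlying /ɣ/ is realised as [g] next to /t/; /t/ itself does not change.
The change fricative → stop matches the manner of the following /t/, identifying this as manner assimilation.
Place and voice are unchanged, so the assimilation is partial, not total.
Checking the remaining alternations: /χ/ → [q] before /c/ (fricative → stop, matching a stop); /ʁ/ → [ɢ] before /q/ (fricative → stop, matching a stop) — only manner changes, and always toward the following segment.
Nothing changes in [ɸɛββə], [ʃuvɣiqɪ]: there the adjacent consonants already agree in manner (/β/ and /β/ are both fricatives; /v/ and /ɣ/ are both fricatives), so these forms are consistent with the same rule.
Since the segment that changes precedes the conditioning segment, the assimilation is regressive.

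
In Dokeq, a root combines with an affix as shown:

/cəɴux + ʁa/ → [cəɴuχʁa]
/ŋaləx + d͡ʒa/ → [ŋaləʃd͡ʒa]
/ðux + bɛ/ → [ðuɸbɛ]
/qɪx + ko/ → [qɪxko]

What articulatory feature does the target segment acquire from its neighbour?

The segment that alternates is /x/, which surfaces as [χ] when adjacent to /ʁ/.
The change velar → uvular matches the place of the following /ʁ/, identifying this as place assimilation.
The same holds elsewhere in the data: /x/ → [ʃ] before /d͡ʒ/ (velar → postalveolar, matching postalveolar); /x/ → [ɸ] before /b/ (velar → bilabial, matching bilabial) — only place changes, and always toward the following segment.
No alternation appears in [qɪxko]: there the adjacent consonants already agree in place (/x/ and /k/ are both velar), so this form is consistent with the same rule.

place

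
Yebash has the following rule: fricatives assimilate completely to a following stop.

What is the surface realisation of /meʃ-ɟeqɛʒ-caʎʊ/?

/ʃ/ is the segment targeted by the rule; it sits immediately before /ɟ/, so it assimilates completely and surfaces as [ɟ].
At the second juncture, /ʒ/ likewise becomes [c] adjacent to /c/.

[meɟɟeqɛccaʎʊ]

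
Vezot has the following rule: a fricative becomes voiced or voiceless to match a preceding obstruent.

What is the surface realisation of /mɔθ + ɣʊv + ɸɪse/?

The rule targets /ɣ/ (voiced velar fricative), which sits after the trigger /θ/ (voiceless).
A voiceless velar fricative is [x], so the surface segment is [x].
The same rule applies at the second boundary: /ɸ/ → [β] next to /v/.

[mɔθxʊvβɪse]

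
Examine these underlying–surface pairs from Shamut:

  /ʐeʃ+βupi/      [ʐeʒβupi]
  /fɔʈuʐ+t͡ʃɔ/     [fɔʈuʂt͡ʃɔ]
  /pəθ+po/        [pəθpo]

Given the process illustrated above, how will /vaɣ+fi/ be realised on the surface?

[vaxfi]

The data show regressive voicing assimilation: /ʃ/ → [ʒ] before /β/; /ʐ/ → [ʂ] before /t͡ʃ/. In each pair only voicing changes, matching the following consonant, while place and manner stay constant.
Nothing changes in [pəθpo]: there the adjacent consonants already agree in voicing (/θ/ and /p/ are both voiceless), so this form is consistent with the same rule.
The rule targets /ɣ/ (voiced velar fricative), which sits before the trigger /f/ (voiceless).
The voiceless velar fricative is [x], so /ɣ/ → [x].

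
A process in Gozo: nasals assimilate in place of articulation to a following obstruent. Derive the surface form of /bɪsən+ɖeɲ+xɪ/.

/n/ is a voiced alveolar nasal. The following trigger /ɖ/ is retroflex, so /n/ must become retroflex as well.
Changing only its place to retroflex gives [ɳ] — the voiced retroflex nasal.
The same rule applies at the second boundary: /ɲ/ → [ŋ] next to /x/.

[bɪsəɳɖeŋxɪ]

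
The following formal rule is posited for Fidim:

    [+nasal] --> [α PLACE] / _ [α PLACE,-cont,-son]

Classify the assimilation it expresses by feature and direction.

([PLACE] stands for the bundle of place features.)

The rule copies the place features (abbreviated [PLACE]) from the environment onto the target, so the assimilating feature is place.
The conditioning segment sits to the right of the focus bar, meaning the trigger follows the segment that changes — regressive assimilation.

regressive place assimilation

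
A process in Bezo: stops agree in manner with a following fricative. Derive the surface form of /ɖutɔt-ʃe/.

The rule targets /t/ (voiceless alveolar stop), which sits before the trigger /ʃ/ (fricative).
Changing only its manner to fricative gives [s] — the voiceless alveolar fricative.

[ɖutɔsʃe]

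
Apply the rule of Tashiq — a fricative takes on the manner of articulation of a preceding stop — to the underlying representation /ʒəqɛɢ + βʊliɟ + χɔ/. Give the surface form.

The rule targets /β/ (voiced bilabial fricative), which sits after the trigger /ɢ/ (stop).
A voiced bilabial stop is [b], so the surface segment is [b].
The same rule applies at the second boundary: /χ/ → [q] next to /ɟ/.

[ʒəqɛɢbʊliɟqɔ]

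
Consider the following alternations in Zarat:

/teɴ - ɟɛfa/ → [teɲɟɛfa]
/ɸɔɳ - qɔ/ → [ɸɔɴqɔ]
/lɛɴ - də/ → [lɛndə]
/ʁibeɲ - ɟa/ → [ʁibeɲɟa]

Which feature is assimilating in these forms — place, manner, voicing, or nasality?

place

The segment that alternates is /ɴ/, which surfaces as [ɲ] when adjacent to /ɟ/.
/ɴ/ is uvular while /ɟ/ is palatal; the output [ɲ] is palatal, matching the trigger — so the feature that spreads is place.
The other alternating forms pattern the same way: /ɳ/ → [ɴ] before /q/ (retroflex → uvular, matching uvular); /ɴ/ → [n] before /d/ (uvular → alveolar, matching alveolar) — only place changes, and always toward the following segment.
Nothing changes in [ʁibeɲɟa]: there the adjacent consonants already agree in place (/ɲ/ and /ɟ/ are both palatal), so this form is consistent with the same rule.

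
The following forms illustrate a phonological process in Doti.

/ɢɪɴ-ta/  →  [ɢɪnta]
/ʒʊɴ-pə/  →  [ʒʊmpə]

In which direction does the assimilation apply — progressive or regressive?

regressive

Underlying /ɴ/ is realised as [n] next to /t/; /t/ itself does not change.
The change uvular → alveolar matches the place of the following /t/, identifying this as place assimilation.
The same holds elsewhere in the data: /ɴ/ → [m] before /p/ (uvular → bilabial, matching bilabial) — only place changes, and always toward the following segment.
The trigger is the following segment, so the direction is regressive (anticipatory).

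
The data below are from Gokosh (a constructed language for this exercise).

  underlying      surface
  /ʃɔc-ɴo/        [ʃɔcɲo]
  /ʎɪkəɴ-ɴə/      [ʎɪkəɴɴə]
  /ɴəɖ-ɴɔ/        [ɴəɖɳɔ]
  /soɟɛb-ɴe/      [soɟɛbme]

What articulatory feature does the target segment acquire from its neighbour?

The segment that alternates is /ɴ/, which surfaces as [ɲ] when adjacent to /c/.
The change uvular → palatal matches the place of the preceding /c/, identifying this as place assimilation.
The same holds elsewhere in the data: /ɴ/ → [ɳ] after /ɖ/ (uvular → retroflex, matching retroflex); /ɴ/ → [m] after /b/ (uvular → bilabial, matching bilabial) — only place changes, and always toward the preceding segment.
No alternation appears in [ʎɪkəɴɴə]: there the adjacent consonants already agree in place (/ɴ/ and /ɴ/ are both uvular), so this form is consistent with the same rule.

place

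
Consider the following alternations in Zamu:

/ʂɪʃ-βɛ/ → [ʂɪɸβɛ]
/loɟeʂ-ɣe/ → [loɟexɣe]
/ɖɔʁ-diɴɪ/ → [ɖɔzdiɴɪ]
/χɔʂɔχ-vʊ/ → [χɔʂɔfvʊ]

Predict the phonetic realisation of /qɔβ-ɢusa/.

The data show regressive place assimilation: /ʃ/ → [ɸ] before /β/; /ʂ/ → [x] before /ɣ/; /ʁ/ → [z] before /d/; /χ/ → [f] before /v/. In each pair only place changes, matching the following consonant, while manner and voice stay constant.
The rule targets /β/ (voiced bilabial fricative), which sits before the trigger /ɢ/ (uvular).
Changing only its place to uvular gives [ʁ] — the voiced uvular fricative.

[qɔʁɢusa]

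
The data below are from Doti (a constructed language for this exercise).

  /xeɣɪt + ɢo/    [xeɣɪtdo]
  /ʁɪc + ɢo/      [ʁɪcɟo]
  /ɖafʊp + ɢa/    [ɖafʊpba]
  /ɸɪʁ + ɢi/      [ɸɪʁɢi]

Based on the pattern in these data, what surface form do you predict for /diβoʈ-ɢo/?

[diβoʈɖo]

The data show progressive place assimilation: /ɢ/ → [d] after /t/; /ɢ/ → [ɟ] after /c/; /ɢ/ → [b] after /p/. In each pair only place changes, matching the preceding consonant, while manner and voice stay constant.
Nothing changes in [ɸɪʁɢi]: there the adjacent consonants already agree in place (/ɢ/ and /ʁ/ are both uvular), so this form is consistent with the same rule.
The rule targets /ɢ/ (voiced uvular stop), which sits after the trigger /ʈ/ (retroflex).
Changing only its place to retroflex gives [ɖ] — the voiced retroflex stop.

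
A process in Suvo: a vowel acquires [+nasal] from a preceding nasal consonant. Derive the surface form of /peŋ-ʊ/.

/ʊ/ sits next to the nasal /ŋ/ and is therefore nasalised to [ʊ̃].

[peŋʊ̃]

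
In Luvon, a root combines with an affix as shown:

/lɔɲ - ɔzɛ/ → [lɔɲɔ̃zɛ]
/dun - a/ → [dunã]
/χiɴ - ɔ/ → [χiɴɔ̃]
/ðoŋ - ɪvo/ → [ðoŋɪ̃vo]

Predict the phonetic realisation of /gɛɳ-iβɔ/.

[gɛɳĩβɔ]

The data show progressive nasality assimilation (vowel nasalisation): /ɔ/ → [ɔ̃] after /ɲ/; /a/ → [ã] after /n/; /ɔ/ → [ɔ̃] after /ɴ/; /ɪ/ → [ɪ̃] after /ŋ/ — a vowel is nasalised by an immediately preceding nasal consonant.
The vowel /i/ is adjacent to the preceding nasal /ɳ/, so it acquires [+nasal] and surfaces as [ĩ].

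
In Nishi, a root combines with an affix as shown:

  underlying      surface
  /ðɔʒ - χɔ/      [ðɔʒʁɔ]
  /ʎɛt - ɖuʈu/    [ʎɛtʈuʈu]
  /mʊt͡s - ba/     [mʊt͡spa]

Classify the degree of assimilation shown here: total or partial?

partial assimilation

The segment that alternates is /χ/, which surfaces as [ʁ] when adjacent to /ʒ/.
/χ/ is voiceless while /ʒ/ is voiced; the output [ʁ] is voiced, matching the trigger — so the feature that spreads is voicing.
Place and manner are unchanged, so the assimilation is partial, not total.
Checking the remaining alternations: /ɖ/ → [ʈ] after /t/ (voiced → voiceless, matching voiceless); /b/ → [p] after /t͡s/ (voiced → voiceless, matching voiceless) — only voicing changes, and always toward the preceding segment.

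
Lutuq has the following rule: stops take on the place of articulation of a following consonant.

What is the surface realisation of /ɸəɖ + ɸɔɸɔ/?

The rule targets /ɖ/ (voiced retroflex stop), which sits before the trigger /ɸ/ (bilabial).
Changing only its place to bilabial gives [b] — the voiced bilabial stop.

[ɸəbɸɔɸɔ]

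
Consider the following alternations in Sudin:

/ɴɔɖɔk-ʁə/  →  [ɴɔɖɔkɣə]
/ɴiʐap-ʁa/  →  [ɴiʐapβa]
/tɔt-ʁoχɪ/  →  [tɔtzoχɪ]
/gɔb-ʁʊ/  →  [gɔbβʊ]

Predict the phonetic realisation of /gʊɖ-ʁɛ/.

The data show progressive place assimilation: /ʁ/ → [ɣ] after /k/; /ʁ/ → [β] after /p/; /ʁ/ → [z] after /t/; /ʁ/ → [β] after /b/. In each pair only place changes, matching the preceding consonant, while manner and voice stay constant.
The rule targets /ʁ/ (voiced uvular fricative), which sits after the trigger /ɖ/ (retroflex).
Changing only its place to retroflex gives [ʐ] — the voiced retroflex fricative.

[gʊɖʐɛ]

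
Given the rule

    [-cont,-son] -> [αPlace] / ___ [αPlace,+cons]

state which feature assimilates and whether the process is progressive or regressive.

regressive place assimilation

The rule copies the place features (abbreviated [Place]) from the environment onto the target, so the assimilating feature is place.
Since the environment is written after the underscore, the trigger follows the target; the direction is regressive.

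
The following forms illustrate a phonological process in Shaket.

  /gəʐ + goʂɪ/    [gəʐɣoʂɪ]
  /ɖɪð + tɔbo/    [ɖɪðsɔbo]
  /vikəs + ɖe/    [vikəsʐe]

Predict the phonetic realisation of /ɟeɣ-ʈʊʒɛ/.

[ɟeɣʂʊʒɛ]

The data show progressive manner assimilation: /g/ → [ɣ] after /ʐ/; /t/ → [s] after /ð/; /ɖ/ → [ʐ] after /s/. In each pair only manner changes, matching the preceding consonant, while place and voice stay constant.
The rule targets /ʈ/ (voiceless retroflex stop), which sits after the trigger /ɣ/ (fricative).
A voiceless retroflex fricative is [ʂ], so the surface segment is [ʂ].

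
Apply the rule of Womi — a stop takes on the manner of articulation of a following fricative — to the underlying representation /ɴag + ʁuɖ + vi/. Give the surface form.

[ɴaɣʁuʐvi]

The rule targets /g/ (voiced velar stop), which sits before the trigger /ʁ/ (fricative).
The voiced velar fricative is [ɣ], so /g/ → [ɣ].
At the second juncture, /ɖ/ likewise becomes [ʐ] adjacent to /v/.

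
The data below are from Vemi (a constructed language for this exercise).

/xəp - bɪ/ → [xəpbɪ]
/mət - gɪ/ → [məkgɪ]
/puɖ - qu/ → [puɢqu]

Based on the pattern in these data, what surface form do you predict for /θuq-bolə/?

[θupbolə]

The data show regressive place assimilation: /t/ → [k] before /g/; /ɖ/ → [ɢ] before /q/. In each pair only place changes, matching the following consonant, while manner and voice stay constant.
No alternation appears in [xəpbɪ]: there the adjacent consonants already agree in place (/p/ and /b/ are both bilabial), so this form is consistent with the same rule.
The rule targets /q/ (voiceless uvular stop), which sits before the trigger /b/ (bilabial).
The voiceless bilabial stop is [p], so /q/ → [p].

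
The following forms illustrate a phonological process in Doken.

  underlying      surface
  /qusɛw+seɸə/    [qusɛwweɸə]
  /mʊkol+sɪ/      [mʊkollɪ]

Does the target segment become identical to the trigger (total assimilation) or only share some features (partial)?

total assimilation

Comparing underlying and surface forms, /s/ → [w] is the alternation; the neighbouring /w/ is constant.
The output [w] is identical to the trigger /w/ — every feature (place, manner, voicing) has been copied — so this is total assimilation.
The remaining alternation confirms this: /s/ → [l] after /l/ — in each case the output is a copy of the preceding consonant.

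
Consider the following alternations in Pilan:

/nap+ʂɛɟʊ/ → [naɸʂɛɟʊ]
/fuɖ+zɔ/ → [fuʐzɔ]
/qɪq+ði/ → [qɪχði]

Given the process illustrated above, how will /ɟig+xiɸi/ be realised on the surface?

The data show regressive manner assimilation: /p/ → [ɸ] before /ʂ/; /ɖ/ → [ʐ] before /z/; /q/ → [χ] before /ð/. In each pair only manner changes, matching the following consonant, while place and voice stay constant.
The rule targets /g/ (voiced velar stop), which sits before the trigger /x/ (fricative).
The voiced velar fricative is [ɣ], so /g/ → [ɣ].

[ɟiɣxiɸi]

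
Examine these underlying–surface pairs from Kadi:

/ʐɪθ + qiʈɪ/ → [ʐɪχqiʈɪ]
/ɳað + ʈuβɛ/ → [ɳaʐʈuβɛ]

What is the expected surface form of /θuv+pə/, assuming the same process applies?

The data show regressive place assimilation: /θ/ → [χ] before /q/; /ð/ → [ʐ] before /ʈ/. In each pair only place changes, matching the following consonant, while manner and voice stay constant.
The rule targets /v/ (voiced labiodental fricative), which sits before the trigger /p/ (bilabial).
The voiced bilabial fricative is [β], so /v/ → [β].

[θuβpə]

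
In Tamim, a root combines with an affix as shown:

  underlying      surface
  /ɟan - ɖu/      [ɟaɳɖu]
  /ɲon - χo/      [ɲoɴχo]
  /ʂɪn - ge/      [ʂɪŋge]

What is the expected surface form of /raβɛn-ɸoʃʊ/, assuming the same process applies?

[raβɛmɸoʃʊ]

The data show regressive place assimilation: /n/ → [ɳ] before /ɖ/; /n/ → [ɴ] before /χ/; /n/ → [ŋ] before /g/. In each pair only place changes, matching the following consonant, while manner and voice stay constant.
/n/ is a voiced alveolar nasal. The following trigger /ɸ/ is bilabial, so /n/ must become bilabial as well.
A voiced bilabial nasal is [m], so the surface segment is [m].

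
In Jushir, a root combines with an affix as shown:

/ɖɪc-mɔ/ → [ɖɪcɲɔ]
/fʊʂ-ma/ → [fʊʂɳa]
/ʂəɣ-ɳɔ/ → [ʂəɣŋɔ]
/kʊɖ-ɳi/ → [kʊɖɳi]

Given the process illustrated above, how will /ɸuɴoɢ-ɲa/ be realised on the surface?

The data show progressive place assimilation: /m/ → [ɲ] after /c/; /m/ → [ɳ] after /ʂ/; /ɳ/ → [ŋ] after /ɣ/. In each pair only place changes, matching the preceding consonant, while manner and voice stay constant.
No alternation appears in [kʊɖɳi]: there the adjacent consonants already agree in place (/ɳ/ and /ɖ/ are both retroflex), so this form is consistent with the same rule.
The rule targets /ɲ/ (voiced palatal nasal), which sits after the trigger /ɢ/ (uvular).
Changing only its place to uvular gives [ɴ] — the voiced uvular nasal.

[ɸuɴoɢɴa]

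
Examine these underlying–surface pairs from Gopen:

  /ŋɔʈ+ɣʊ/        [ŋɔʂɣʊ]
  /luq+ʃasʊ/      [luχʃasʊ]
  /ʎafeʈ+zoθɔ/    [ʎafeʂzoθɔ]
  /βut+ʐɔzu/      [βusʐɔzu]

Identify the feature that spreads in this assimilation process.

manner

The segment that alternates is /ʈ/, which surfaces as [ʂ] when adjacent to /ɣ/.
/ʈ/ is a stop while /ɣ/ is a fricative; the output [ʂ] is a fricative, matching the trigger — so the feature that spreads is manner.
Checking the remaining alternations: /q/ → [χ] before /ʃ/ (stop → fricative, matching a fricative); /ʈ/ → [ʂ] before /z/ (stop → fricative, matching a fricative); /t/ → [s] before /ʐ/ (stop → fricative, matching a fricative) — only manner changes, and always toward the following segment.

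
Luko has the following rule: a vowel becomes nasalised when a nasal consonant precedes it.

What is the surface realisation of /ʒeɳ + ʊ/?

[ʒeɳʊ̃]

The vowel /ʊ/ is adjacent to the preceding nasal /ɳ/, so it acquires [+nasal] and surfaces as [ʊ̃].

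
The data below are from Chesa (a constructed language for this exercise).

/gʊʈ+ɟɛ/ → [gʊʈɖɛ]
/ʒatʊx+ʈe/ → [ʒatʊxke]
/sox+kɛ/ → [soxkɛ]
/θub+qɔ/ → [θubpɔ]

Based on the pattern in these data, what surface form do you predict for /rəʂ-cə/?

[rəʂʈə]

The data show progressive place assimilation: /ɟ/ → [ɖ] after /ʈ/; /ʈ/ → [k] after /x/; /q/ → [p] after /b/. In each pair only place changes, matching the preceding consonant, while manner and voice stay constant.
Nothing changes in [soxkɛ]: there the adjacent consonants already agree in place (/k/ and /x/ are both velar), so this form is consistent with the same rule.
The rule targets /c/ (voiceless palatal stop), which sits after the trigger /ʂ/ (retroflex).
A voiceless retroflex stop is [ʈ], so the surface segment is [ʈ].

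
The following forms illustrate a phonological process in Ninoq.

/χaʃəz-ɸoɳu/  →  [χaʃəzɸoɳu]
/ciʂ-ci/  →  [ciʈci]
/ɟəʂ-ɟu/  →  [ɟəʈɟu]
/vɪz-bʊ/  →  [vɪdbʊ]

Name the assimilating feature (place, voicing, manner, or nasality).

Underlying /ʂ/ is realised as [ʈ] next to /c/; /c/ itself does not change.
/ʂ/ is a fricative while /c/ is a stop; the output [ʈ] is a stop, matching the trigger — so the feature that spreads is manner.
Checking the remaining alternations: /ʂ/ → [ʈ] before /ɟ/ (fricative → stop, matching a stop); /z/ → [d] before /b/ (fricative → stop, matching a stop) — only manner changes, and always toward the following segment.
No alternation appears in [χaʃəzɸoɳu]: there the adjacent consonants already agree in manner (/z/ and /ɸ/ are both fricatives), so this form is consistent with the same rule.

manner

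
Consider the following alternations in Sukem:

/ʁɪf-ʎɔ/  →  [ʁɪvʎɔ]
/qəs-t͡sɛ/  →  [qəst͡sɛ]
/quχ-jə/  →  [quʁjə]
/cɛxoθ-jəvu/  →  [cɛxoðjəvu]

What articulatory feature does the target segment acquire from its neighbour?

voicing

Comparing underlying and surface forms, /f/ → [v] is the alternation; the neighbouring /ʎ/ is constant.
/f/ is voiceless while /ʎ/ is voiced; the output [v] is voiced, matching the trigger — so the feature that spreads is voicing.
The same holds elsewhere in the data: /χ/ → [ʁ] before /j/ (voiceless → voiced, matching voiced); /θ/ → [ð] before /j/ (voiceless → voiced, matching voiced) — only voicing changes, and always toward the following segment.
No alternation appears in [qəst͡sɛ]: there the adjacent consonants already agree in voicing (/s/ and /t͡s/ are both voiceless), so this form is consistent with the same rule.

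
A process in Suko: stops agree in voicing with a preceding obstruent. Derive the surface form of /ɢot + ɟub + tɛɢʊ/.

The rule targets /ɟ/ (voiced palatal stop), which sits after the trigger /t/ (voiceless).
The voiceless palatal stop is [c], so /ɟ/ → [c].
At the second juncture, /t/ likewise becomes [d] adjacent to /b/.

[ɢotcubdɛɢʊ]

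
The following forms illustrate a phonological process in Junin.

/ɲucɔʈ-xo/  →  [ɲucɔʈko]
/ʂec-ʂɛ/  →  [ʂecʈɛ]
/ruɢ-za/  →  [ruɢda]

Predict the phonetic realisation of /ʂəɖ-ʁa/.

The data show progressive manner assimilation: /x/ → [k] after /ʈ/; /ʂ/ → [ʈ] after /c/; /z/ → [d] after /ɢ/. In each pair only manner changes, matching the preceding consonant, while place and voice stay constant.
/ʁ/ is a voiced uvular fricative. The preceding trigger /ɖ/ is a stop, so /ʁ/ must become a stop as well.
Changing only its manner to stop gives [ɢ] — the voiced uvular stop.

[ʂəɖɢa]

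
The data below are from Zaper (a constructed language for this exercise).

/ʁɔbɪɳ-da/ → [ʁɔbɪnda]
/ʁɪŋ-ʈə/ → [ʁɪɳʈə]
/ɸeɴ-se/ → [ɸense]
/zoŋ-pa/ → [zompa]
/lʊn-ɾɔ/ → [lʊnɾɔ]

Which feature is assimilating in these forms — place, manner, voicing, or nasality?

Comparing underlying and surface forms, /ɳ/ → [n] is the alternation; the neighbouring /d/ is constant.
/ɳ/ is retroflex while /d/ is alveolar; the output [n] is alveolar, matching the trigger — so the feature that spreads is place.
The same holds elsewhere in the data: /ŋ/ → [ɳ] before /ʈ/ (velar → retroflex, matching retroflex); /ɴ/ → [n] before /s/ (uvular → alveolar, matching alveolar); /ŋ/ → [m] before /p/ (velar → bilabial, matching bilabial) — only place changes, and always toward the following segment.
Nothing changes in [lʊnɾɔ]: there the adjacent consonants already agree in place (/n/ and /ɾ/ are both alveolar), so this form is consistent with the same rule.

place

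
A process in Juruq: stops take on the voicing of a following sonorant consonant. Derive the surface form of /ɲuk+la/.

[ɲugla]

/k/ is a voiceless velar stop. The following trigger /l/ is voiced, so /k/ must become voiced as well.
Changing only its voicing to voiced gives [g] — the voiced velar stop.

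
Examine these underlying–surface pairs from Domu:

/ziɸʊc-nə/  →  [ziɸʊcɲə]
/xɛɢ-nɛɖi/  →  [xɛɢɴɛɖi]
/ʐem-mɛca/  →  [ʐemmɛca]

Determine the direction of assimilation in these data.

Comparing underlying and surface forms, /n/ → [ɲ] is the alternation; the neighbouring /c/ is constant.
The change alveolar → palatal matches the place of the preceding /c/, identifying this as place assimilation.
Checking the remaining alternation: /n/ → [ɴ] after /ɢ/ (alveolar → uvular, matching uvular) — only place changes, and always toward the preceding segment.
Nothing changes in [ʐemmɛca]: there the adjacent consonants already agree in place (/m/ and /m/ are both bilabial), so this form is consistent with the same rule.
Since the segment that changes follows the conditioning segment, the assimilation is progressive.

progressive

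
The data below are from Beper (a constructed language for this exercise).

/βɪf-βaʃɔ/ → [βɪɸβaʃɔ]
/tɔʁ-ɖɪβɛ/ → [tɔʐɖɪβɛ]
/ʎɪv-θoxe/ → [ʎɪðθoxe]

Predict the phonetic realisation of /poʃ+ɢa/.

The data show regressive place assimilation: /f/ → [ɸ] before /β/; /ʁ/ → [ʐ] before /ɖ/; /v/ → [ð] before /θ/. In each pair only place changes, matching the following consonant, while manner and voice stay constant.
The rule targets /ʃ/ (voiceless postalveolar fricative), which sits before the trigger /ɢ/ (uvular).
The voiceless uvular fricative is [χ], so /ʃ/ → [χ].

[poχɢa]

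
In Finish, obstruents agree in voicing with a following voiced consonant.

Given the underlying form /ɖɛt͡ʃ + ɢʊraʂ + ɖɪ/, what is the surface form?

/t͡ʃ/ is a voiceless postalveolar affricate. The following trigger /ɢ/ is voiced, so /t͡ʃ/ must become voiced as well.
Changing only its voicing to voiced gives [d͡ʒ] — the voiced postalveolar affricate.
At the second juncture, /ʂ/ likewise becomes [ʐ] adjacent to /ɖ/.

[ɖɛd͡ʒɢʊraʐɖɪ]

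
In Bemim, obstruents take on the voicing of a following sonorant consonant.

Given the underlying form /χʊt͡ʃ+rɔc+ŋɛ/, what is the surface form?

[χʊd͡ʒrɔɟŋɛ]

The rule targets /t͡ʃ/ (voiceless postalveolar affricate), which sits before the trigger /r/ (voiced).
Changing only its voicing to voiced gives [d͡ʒ] — the voiced postalveolar affricate.
The same rule applies at the second boundary: /c/ → [ɟ] next to /ŋ/.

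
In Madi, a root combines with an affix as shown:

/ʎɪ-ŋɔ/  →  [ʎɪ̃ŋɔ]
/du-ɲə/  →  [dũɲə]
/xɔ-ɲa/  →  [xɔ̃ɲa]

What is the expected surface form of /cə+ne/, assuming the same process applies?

The data show regressive nasality assimilation (vowel nasalisation): /ɪ/ → [ɪ̃] before /ŋ/; /u/ → [ũ] before /ɲ/; /ɔ/ → [ɔ̃] before /ɲ/ — a vowel is nasalised by an immediately following nasal consonant.
The vowel /ə/ is adjacent to the following nasal /n/, so it acquires [+nasal] and surfaces as [ə̃].

[cə̃ne]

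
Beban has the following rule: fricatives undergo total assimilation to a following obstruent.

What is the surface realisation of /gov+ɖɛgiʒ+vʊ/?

/v/ is the segment targeted by the rule; it sits immediately before /ɖ/, so it assimilates completely and surfaces as [ɖ].
The same rule applies at the second boundary: /ʒ/ → [v] next to /v/.

[goɖɖɛgivvʊ]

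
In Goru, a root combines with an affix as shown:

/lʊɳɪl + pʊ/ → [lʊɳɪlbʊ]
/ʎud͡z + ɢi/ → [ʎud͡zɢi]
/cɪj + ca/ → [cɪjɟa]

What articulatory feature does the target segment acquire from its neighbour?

voicing

Underlying /p/ is realised as [b] next to /l/; /l/ itself does not change.
/p/ is voiceless while /l/ is voiced; the output [b] is voiced, matching the trigger — so the feature that spreads is voicing.
Checking the remaining alternation: /c/ → [ɟ] after /j/ (voiceless → voiced, matching voiced) — only voicing changes, and always toward the preceding segment.
No alternation appears in [ʎud͡zɢi]: there the adjacent consonants already agree in voicing (/ɢ/ and /d͡z/ are both voiced), so this form is consistent with the same rule.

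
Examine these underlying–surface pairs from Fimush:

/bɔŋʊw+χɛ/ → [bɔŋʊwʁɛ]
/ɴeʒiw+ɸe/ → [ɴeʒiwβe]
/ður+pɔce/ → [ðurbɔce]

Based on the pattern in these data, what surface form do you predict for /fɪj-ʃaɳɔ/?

[fɪjʒaɳɔ]

The data show progressive voicing assimilation: /χ/ → [ʁ] after /w/; /ɸ/ → [β] after /w/; /p/ → [b] after /r/. In each pair only voicing changes, matching the preceding consonant, while place and manner stay constant.
The rule targets /ʃ/ (voiceless postalveolar fricative), which sits after the trigger /j/ (voiced).
The voiced postalveolar fricative is [ʒ], so /ʃ/ → [ʒ].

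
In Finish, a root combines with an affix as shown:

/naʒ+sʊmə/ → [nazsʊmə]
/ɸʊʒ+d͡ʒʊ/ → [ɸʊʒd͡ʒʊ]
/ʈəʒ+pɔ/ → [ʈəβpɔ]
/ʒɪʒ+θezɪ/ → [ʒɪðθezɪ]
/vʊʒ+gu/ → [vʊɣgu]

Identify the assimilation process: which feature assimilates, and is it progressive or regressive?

Comparing underlying and surface forms, /ʒ/ → [z] is the alternation; the neighbouring /s/ is constant.
/ʒ/ is postalveolar while /s/ is alveolar; the output [z] is alveolar, matching the trigger — so the feature that spreads is place.
Manner and voice are unchanged, so the assimilation is partial, not total.
Checking the remaining alternations: /ʒ/ → [β] before /p/ (postalveolar → bilabial, matching bilabial); /ʒ/ → [ð] before /θ/ (postalveolar → dental, matching dental); /ʒ/ → [ɣ] before /g/ (postalveolar → velar, matching velar) — only place changes, and always toward the following segment.
Nothing changes in [ɸʊʒd͡ʒʊ]: there the adjacent consonants already agree in place (/ʒ/ and /d͡ʒ/ are both postalveolar), so this form is consistent with the same rule.
Since the segment that changes precedes the conditioning segment, the assimilation is regressive.

regressive place assimilation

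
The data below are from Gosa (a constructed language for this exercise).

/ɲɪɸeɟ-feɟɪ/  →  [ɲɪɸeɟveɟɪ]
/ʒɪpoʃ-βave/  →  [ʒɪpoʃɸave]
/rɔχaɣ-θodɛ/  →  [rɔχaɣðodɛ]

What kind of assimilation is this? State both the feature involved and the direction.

progressive voicing assimilation

Comparing underlying and surface forms, /f/ → [v] is the alternation; the neighbouring /ɟ/ is constant.
The change voiceless → voiced matches the voicing of the preceding /ɟ/, identifying this as voicing assimilation.
Place and manner are unchanged, so the assimilation is partial, not total.
The other alternating forms pattern the same way: /β/ → [ɸ] after /ʃ/ (voiced → voiceless, matching voiceless); /θ/ → [ð] after /ɣ/ (voiceless → voiced, matching voiced) — only voicing changes, and always toward the preceding segment.
The trigger is the preceding segment, so the direction is progressive (perseverative).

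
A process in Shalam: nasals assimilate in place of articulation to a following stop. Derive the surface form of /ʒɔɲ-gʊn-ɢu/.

The rule targets /ɲ/ (voiced palatal nasal), which sits before the trigger /g/ (velar).
A voiced velar nasal is [ŋ], so the surface segment is [ŋ].
The same rule applies at the second boundary: /n/ → [ɴ] next to /ɢ/.

[ʒɔŋgʊɴɢu]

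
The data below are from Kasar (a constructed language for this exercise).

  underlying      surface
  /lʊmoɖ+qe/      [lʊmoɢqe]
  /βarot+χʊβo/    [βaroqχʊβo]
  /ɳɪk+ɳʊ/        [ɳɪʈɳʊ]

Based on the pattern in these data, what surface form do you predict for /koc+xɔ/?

[kokxɔ]

The data show regressive place assimilation: /ɖ/ → [ɢ] before /q/; /t/ → [q] before /χ/; /k/ → [ʈ] before /ɳ/. In each pair only place changes, matching the following consonant, while manner and voice stay constant.
/c/ is a voiceless palatal stop. The following trigger /x/ is velar, so /c/ must become velar as well.
The voiceless velar stop is [k], so /c/ → [k].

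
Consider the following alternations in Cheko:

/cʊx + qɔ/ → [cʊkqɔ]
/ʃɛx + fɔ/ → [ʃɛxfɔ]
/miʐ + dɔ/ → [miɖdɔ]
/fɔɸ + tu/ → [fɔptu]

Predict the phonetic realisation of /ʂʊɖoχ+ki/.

The data show regressive manner assimilation: /x/ → [k] before /q/; /ʐ/ → [ɖ] before /d/; /ɸ/ → [p] before /t/. In each pair only manner changes, matching the following consonant, while place and voice stay constant.
No alternation appears in [ʃɛxfɔ]: there the adjacent consonants already agree in manner (/x/ and /f/ are both fricatives), so this form is consistent with the same rule.
/χ/ is a voiceless uvular fricative. The following trigger /k/ is a stop, so /χ/ must become a stop as well.
Changing only its manner to stop gives [q] — the voiceless uvular stop.

[ʂʊɖoqki]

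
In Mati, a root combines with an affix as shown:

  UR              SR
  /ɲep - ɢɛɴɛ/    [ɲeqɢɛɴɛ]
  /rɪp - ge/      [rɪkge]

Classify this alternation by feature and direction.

The segment that alternates is /p/, which surfaces as [q] when adjacent to /ɢ/.
/p/ is bilabial while /ɢ/ is uvular; the output [q] is uvular, matching the trigger — so the feature that spreads is place.
Manner and voice are unchanged, so the assimilation is partial, not total.
The other alternating form patterns the same way: /p/ → [k] before /g/ (bilabial → velar, matching velar) — only place changes, and always toward the following segment.
Since the segment that changes precedes the conditioning segment, the assimilation is regressive.

regressive place assimilation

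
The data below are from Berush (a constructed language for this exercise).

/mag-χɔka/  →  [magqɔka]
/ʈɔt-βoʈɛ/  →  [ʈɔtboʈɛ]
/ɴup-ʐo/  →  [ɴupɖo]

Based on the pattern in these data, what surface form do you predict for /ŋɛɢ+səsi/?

[ŋɛɢtəsi]

The data show progressive manner assimilation: /χ/ → [q] after /g/; /β/ → [b] after /t/; /ʐ/ → [ɖ] after /p/. In each pair only manner changes, matching the preceding consonant, while place and voice stay constant.
/s/ is a voiceless alveolar fricative. The preceding trigger /ɢ/ is a stop, so /s/ must become a stop as well.
A voiceless alveolar stop is [t], so the surface segment is [t].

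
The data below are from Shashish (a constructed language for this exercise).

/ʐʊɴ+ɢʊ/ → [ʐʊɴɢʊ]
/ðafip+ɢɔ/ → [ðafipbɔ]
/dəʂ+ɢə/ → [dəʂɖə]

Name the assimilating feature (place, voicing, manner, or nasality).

Comparing underlying and surface forms, /ɢ/ → [b] is the alternation; the neighbouring /p/ is constant.
The change uvular → bilabial matches the place of the preceding /p/, identifying this as place assimilation.
The same holds elsewhere in the data: /ɢ/ → [ɖ] after /ʂ/ (uvular → retroflex, matching retroflex) — only place changes, and always toward the preceding segment.
No alternation appears in [ʐʊɴɢʊ]: there the adjacent consonants already agree in place (/ɢ/ and /ɴ/ are both uvular), so this form is consistent with the same rule.

place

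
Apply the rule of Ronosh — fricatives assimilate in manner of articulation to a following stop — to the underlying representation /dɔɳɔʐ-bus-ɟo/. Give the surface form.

[dɔɳɔɖbutɟo]

The rule targets /ʐ/ (voiced retroflex fricative), which sits before the trigger /b/ (stop).
The voiced retroflex stop is [ɖ], so /ʐ/ → [ɖ].
The same rule applies at the second boundary: /s/ → [t] next to /ɟ/.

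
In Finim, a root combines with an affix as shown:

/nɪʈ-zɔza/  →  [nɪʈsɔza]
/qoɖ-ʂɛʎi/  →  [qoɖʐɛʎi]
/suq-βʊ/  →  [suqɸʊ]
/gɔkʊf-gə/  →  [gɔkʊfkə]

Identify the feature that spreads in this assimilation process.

Underlying /z/ is realised as [s] next to /ʈ/; /ʈ/ itself does not change.
The change voiced → voiceless matches the voicing of the preceding /ʈ/, identifying this as voicing assimilation.
The other alternating forms pattern the same way: /ʂ/ → [ʐ] after /ɖ/ (voiceless → voiced, matching voiced); /β/ → [ɸ] after /q/ (voiced → voiceless, matching voiceless); /g/ → [k] after /f/ (voiced → voiceless, matching voiceless) — only voicing changes, and always toward the preceding segment.

voicing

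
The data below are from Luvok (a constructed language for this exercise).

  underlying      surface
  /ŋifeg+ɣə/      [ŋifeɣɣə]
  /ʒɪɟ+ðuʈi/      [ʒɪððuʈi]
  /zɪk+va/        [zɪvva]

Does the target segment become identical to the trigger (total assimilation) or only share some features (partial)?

The segment that alternates is /ɟ/, which surfaces as [ð] when adjacent to /ð/.
The output [ð] is identical to the trigger /ð/ — every feature (place, manner, voicing) has been copied — so this is total assimilation.
The remaining alternations confirm this: /g/ → [ɣ] before /ɣ/; /k/ → [v] before /v/ — in each case the output is a copy of the following consonant.

total assimilation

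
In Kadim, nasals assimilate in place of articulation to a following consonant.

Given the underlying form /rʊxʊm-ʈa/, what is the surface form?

/m/ is a voiced bilabial nasal. The following trigger /ʈ/ is retroflex, so /m/ must become retroflex as well.
A voiced retroflex nasal is [ɳ], so the surface segment is [ɳ].

[rʊxʊɳʈa]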